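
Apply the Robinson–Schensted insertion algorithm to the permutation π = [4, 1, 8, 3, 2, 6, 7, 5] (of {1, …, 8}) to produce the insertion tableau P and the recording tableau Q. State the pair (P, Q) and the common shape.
P = [1, 2, 5, 7] / [3, 6] / [4, 8];  Q = [1, 3, 6, 7] / [2, 4] / [5, 8];  common shape = (4, 2, 2)

Row-insert the values π_1, π_2, … into P one at a time, bumping the leftmost entry strictly greater than the inserted value down to the next row. The recording tableau Q records, in position (i, j), the step at which that cell was added to P.
  Insert 4 (step 1): P = [4];  Q = [1]
  Insert 1 (step 2): P = [1] / [4];  Q = [1] / [2]
  Insert 8 (step 3): P = [1, 8] / [4];  Q = [1, 3] / [2]
  Insert 3 (step 4): P = [1, 3] / [4, 8];  Q = [1, 3] / [2, 4]
  Insert 2 (step 5): P = [1, 2] / [3, 8] / [4];  Q = [1, 3] / [2, 4] / [5]
  Insert 6 (step 6): P = [1, 2, 6] / [3, 8] / [4];  Q = [1, 3, 6] / [2, 4] / [5]
  Insert 7 (step 7): P = [1, 2, 6, 7] / [3, 8] / [4];  Q = [1, 3, 6, 7] / [2, 4] / [5]
  Insert 5 (step 8): P = [1, 2, 5, 7] / [3, 6] / [4, 8];  Q = [1, 3, 6, 7] / [2, 4] / [5, 8]
Final shape: (4, 2, 2).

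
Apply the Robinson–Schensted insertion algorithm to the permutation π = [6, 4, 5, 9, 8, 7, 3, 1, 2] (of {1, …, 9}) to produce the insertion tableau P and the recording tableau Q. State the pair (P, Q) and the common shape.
P = [1, 2, 7] / [3, 5] / [4, 8] / [6] / [9];  Q = [1, 3, 4] / [2, 5] / [6, 9] / [7] / [8];  common shape = (3, 2, 2, 1, 1)

Row-insert the values π_1, π_2, … into P one at a time, bumping the leftmost entry strictly greater than the inserted value down to the next row. The recording tableau Q records, in position (i, j), the step at which that cell was added to P.
  Insert 6 (step 1): P = [6];  Q = [1]
  Insert 4 (step 2): P = [4] / [6];  Q = [1] / [2]
  Insert 5 (step 3): P = [4, 5] / [6];  Q = [1, 3] / [2]
  Insert 9 (step 4): P = [4, 5, 9] / [6];  Q = [1, 3, 4] / [2]
  Insert 8 (step 5): P = [4, 5, 8] / [6, 9];  Q = [1, 3, 4] / [2, 5]
  Insert 7 (step 6): P = [4, 5, 7] / [6, 8] / [9];  Q = [1, 3, 4] / [2, 5] / [6]
  Insert 3 (step 7): P = [3, 5, 7] / [4, 8] / [6] / [9];  Q = [1, 3, 4] / [2, 5] / [6] / [7]
  Insert 1 (step 8): P = [1, 5, 7] / [3, 8] / [4] / [6] / [9];  Q = [1, 3, 4] / [2, 5] / [6] / [7] / [8]
  Insert 2 (step 9): P = [1, 2, 7] / [3, 5] / [4, 8] / [6] / [9];  Q = [1, 3, 4] / [2, 5] / [6, 9] / [7] / [8]
Final shape: (3, 2, 2, 1, 1).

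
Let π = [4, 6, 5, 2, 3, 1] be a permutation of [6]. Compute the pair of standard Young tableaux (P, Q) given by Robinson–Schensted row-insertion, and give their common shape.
P = [1, 3] / [2, 5] / [4] / [6];  Q = [1, 2] / [3, 5] / [4] / [6];  common shape = (2, 2, 1, 1)

Row-insert the values π_1, π_2, … into P one at a time, bumping the leftmost entry strictly greater than the inserted value down to the next row. The recording tableau Q records, in position (i, j), the step at which that cell was added to P.
  Insert 4 (step 1): P = [4];  Q = [1]
  Insert 6 (step 2): P = [4, 6];  Q = [1, 2]
  Insert 5 (step 3): P = [4, 5] / [6];  Q = [1, 2] / [3]
  Insert 2 (step 4): P = [2, 5] / [4] / [6];  Q = [1, 2] / [3] / [4]
  Insert 3 (step 5): P = [2, 3] / [4, 5] / [6];  Q = [1, 2] / [3, 5] / [4]
  Insert 1 (step 6): P = [1, 3] / [2, 5] / [4] / [6];  Q = [1, 2] / [3, 5] / [4] / [6]
Final shape: (2, 2, 1, 1).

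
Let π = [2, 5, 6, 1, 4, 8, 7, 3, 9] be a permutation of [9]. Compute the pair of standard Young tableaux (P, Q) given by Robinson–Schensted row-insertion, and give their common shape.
P = [1, 3, 6, 7, 9] / [2, 4, 8] / [5];  Q = [1, 2, 3, 6, 9] / [4, 5, 7] / [8];  common shape = (5, 3, 1)

Row-insert the values π_1, π_2, … into P one at a time, bumping the leftmost entry strictly greater than the inserted value down to the next row. The recording tableau Q records, in position (i, j), the step at which that cell was added to P.
  Insert 2 (step 1): P = [2];  Q = [1]
  Insert 5 (step 2): P = [2, 5];  Q = [1, 2]
  Insert 6 (step 3): P = [2, 5, 6];  Q = [1, 2, 3]
  Insert 1 (step 4): P = [1, 5, 6] / [2];  Q = [1, 2, 3] / [4]
  Insert 4 (step 5): P = [1, 4, 6] / [2, 5];  Q = [1, 2, 3] / [4, 5]
  Insert 8 (step 6): P = [1, 4, 6, 8] / [2, 5];  Q = [1, 2, 3, 6] / [4, 5]
  Insert 7 (step 7): P = [1, 4, 6, 7] / [2, 5, 8];  Q = [1, 2, 3, 6] / [4, 5, 7]
  Insert 3 (step 8): P = [1, 3, 6, 7] / [2, 4, 8] / [5];  Q = [1, 2, 3, 6] / [4, 5, 7] / [8]
  Insert 9 (step 9): P = [1, 3, 6, 7, 9] / [2, 4, 8] / [5];  Q = [1, 2, 3, 6, 9] / [4, 5, 7] / [8]
Final shape: (5, 3, 1).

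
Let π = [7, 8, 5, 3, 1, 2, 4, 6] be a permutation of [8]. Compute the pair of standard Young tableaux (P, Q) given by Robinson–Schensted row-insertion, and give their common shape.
P = [1, 2, 4, 6] / [3, 8] / [5] / [7];  Q = [1, 2, 7, 8] / [3, 6] / [4] / [5];  common shape = (4, 2, 1, 1)

Row-insert the values π_1, π_2, … into P one at a time, bumping the leftmost entry strictly greater than the inserted value down to the next row. The recording tableau Q records, in position (i, j), the step at which that cell was added to P.
  Insert 7 (step 1): P = [7];  Q = [1]
  Insert 8 (step 2): P = [7, 8];  Q = [1, 2]
  Insert 5 (step 3): P = [5, 8] / [7];  Q = [1, 2] / [3]
  Insert 3 (step 4): P = [3, 8] / [5] / [7];  Q = [1, 2] / [3] / [4]
  Insert 1 (step 5): P = [1, 8] / [3] / [5] / [7];  Q = [1, 2] / [3] / [4] / [5]
  Insert 2 (step 6): P = [1, 2] / [3, 8] / [5] / [7];  Q = [1, 2] / [3, 6] / [4] / [5]
  Insert 4 (step 7): P = [1, 2, 4] / [3, 8] / [5] / [7];  Q = [1, 2, 7] / [3, 6] / [4] / [5]
  Insert 6 (step 8): P = [1, 2, 4, 6] / [3, 8] / [5] / [7];  Q = [1, 2, 7, 8] / [3, 6] / [4] / [5]
Final shape: (4, 2, 1, 1).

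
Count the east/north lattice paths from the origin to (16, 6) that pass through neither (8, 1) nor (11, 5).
Number of paths = 38712

Inclusion–exclusion. Total paths: C(22, 16) = 74613. Through P₁: C(9, 8)·C(13, 8) = 11583. Through P₂: C(16, 11)·C(6, 5) = 26208. Since P₁ is strictly southwest of P₂, a monotone path through both must visit P₁ then P₂; paths through both = C(9, 8)·C(7, 3)·C(6, 5) = 1890. Avoid both = 74613 − 11583 − 26208 + 1890 = 38712.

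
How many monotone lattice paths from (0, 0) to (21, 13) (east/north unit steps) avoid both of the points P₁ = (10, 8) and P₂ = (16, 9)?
Number of paths = 518028522

Inclusion–exclusion. Total paths: C(34, 21) = 927983760. Through P₁: C(18, 10)·C(16, 11) = 191134944. Through P₂: C(25, 16)·C(9, 5) = 257414850. Since P₁ is strictly southwest of P₂, a monotone path through both must visit P₁ then P₂; paths through both = C(18, 10)·C(7, 6)·C(9, 5) = 38594556. Avoid both = 927983760 − 191134944 − 257414850 + 38594556 = 518028522.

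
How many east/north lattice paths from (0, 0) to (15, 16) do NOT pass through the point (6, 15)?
Number of paths = 299997555

Total paths from (0, 0) to (15, 16): C(31, 15) = 300540195. Paths through (6, 15): (paths (0, 0) → (6, 15)) × (paths (6, 15) → (15, 16)) = C(21, 6) · C(10, 9) = 54264 · 10 = 542640. Avoidance count = 300540195 − 542640 = 299997555.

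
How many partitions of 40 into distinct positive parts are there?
q(40) = 1113

A partition into distinct parts is a strictly decreasing sequence summing to n. The recurrence d(n, m) = d(n, m−1) + d(n−m, m−1) (use part m at most once) with q(n) = d(n, n) gives q(40) = 1113. (Euler's theorem: # distinct-part partitions = # odd-part partitions.)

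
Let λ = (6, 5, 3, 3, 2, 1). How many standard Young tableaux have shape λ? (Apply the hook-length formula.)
# SYT of shape (6, 5, 3, 3, 2, 1) = 214988800

Hook-length formula: f^λ = n! / Π hook(c), product over all cells c of the Young diagram. For λ = (6, 5, 3, 3, 2, 1), n = 20 boxes. Hook lengths by row (left-to-right, top-to-bottom): [11, 9, 7, 4, 3, 1]; [9, 7, 5, 2, 1]; [6, 4, 2]; [5, 3, 1]; [3, 1]; [1]. Product of hooks = 11316412800. So f^λ = 20! / 11316412800 = 2432902008176640000 / 11316412800 = 214988800.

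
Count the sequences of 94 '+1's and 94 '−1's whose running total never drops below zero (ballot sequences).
C_94 = 239993345518077005168915776623476723006280827488229600

These ballot sequences are counted by the Catalan number C_n = (1/(n + 1)) · C(2n, n). For n = 94: C_94 = (1/95) · C(188, 94) = 22799367824217315491046998779230288685596678611381812000/95 = 239993345518077005168915776623476723006280827488229600.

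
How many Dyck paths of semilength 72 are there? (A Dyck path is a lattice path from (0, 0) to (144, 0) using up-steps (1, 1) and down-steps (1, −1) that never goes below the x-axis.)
C_72 = 20276890389709399862928998568254641025700

These Dyck paths are counted by the Catalan number C_n = (1/(n + 1)) · C(2n, n). For n = 72: C_72 = (1/73) · C(144, 72) = 1480212998448786189993816895482588794876100/73 = 20276890389709399862928998568254641025700.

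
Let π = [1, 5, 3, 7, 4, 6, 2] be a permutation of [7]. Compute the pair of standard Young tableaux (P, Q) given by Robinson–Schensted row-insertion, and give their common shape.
P = [1, 2, 4, 6] / [3, 7] / [5];  Q = [1, 2, 4, 6] / [3, 5] / [7];  common shape = (4, 2, 1)

Row-insert the values π_1, π_2, … into P one at a time, bumping the leftmost entry strictly greater than the inserted value down to the next row. The recording tableau Q records, in position (i, j), the step at which that cell was added to P.
  Insert 1 (step 1): P = [1];  Q = [1]
  Insert 5 (step 2): P = [1, 5];  Q = [1, 2]
  Insert 3 (step 3): P = [1, 3] / [5];  Q = [1, 2] / [3]
  Insert 7 (step 4): P = [1, 3, 7] / [5];  Q = [1, 2, 4] / [3]
  Insert 4 (step 5): P = [1, 3, 4] / [5, 7];  Q = [1, 2, 4] / [3, 5]
  Insert 6 (step 6): P = [1, 3, 4, 6] / [5, 7];  Q = [1, 2, 4, 6] / [3, 5]
  Insert 2 (step 7): P = [1, 2, 4, 6] / [3, 7] / [5];  Q = [1, 2, 4, 6] / [3, 5] / [7]
Final shape: (4, 2, 1).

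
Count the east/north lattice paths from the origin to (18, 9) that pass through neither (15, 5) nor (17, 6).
Number of paths = 3926445

Inclusion–exclusion. Total paths: C(27, 18) = 4686825. Through P₁: C(20, 15)·C(7, 3) = 542640. Through P₂: C(23, 17)·C(4, 1) = 403788. Since P₁ is strictly southwest of P₂, a monotone path through both must visit P₁ then P₂; paths through both = C(20, 15)·C(3, 2)·C(4, 1) = 186048. Avoid both = 4686825 − 542640 − 403788 + 186048 = 3926445.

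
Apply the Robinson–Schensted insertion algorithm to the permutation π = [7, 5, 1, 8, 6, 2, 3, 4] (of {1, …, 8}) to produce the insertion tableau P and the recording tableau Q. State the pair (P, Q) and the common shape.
P = [1, 2, 3, 4] / [5, 6] / [7, 8];  Q = [1, 4, 7, 8] / [2, 5] / [3, 6];  common shape = (4, 2, 2)

Row-insert the values π_1, π_2, … into P one at a time, bumping the leftmost entry strictly greater than the inserted value down to the next row. The recording tableau Q records, in position (i, j), the step at which that cell was added to P.
  Insert 7 (step 1): P = [7];  Q = [1]
  Insert 5 (step 2): P = [5] / [7];  Q = [1] / [2]
  Insert 1 (step 3): P = [1] / [5] / [7];  Q = [1] / [2] / [3]
  Insert 8 (step 4): P = [1, 8] / [5] / [7];  Q = [1, 4] / [2] / [3]
  Insert 6 (step 5): P = [1, 6] / [5, 8] / [7];  Q = [1, 4] / [2, 5] / [3]
  Insert 2 (step 6): P = [1, 2] / [5, 6] / [7, 8];  Q = [1, 4] / [2, 5] / [3, 6]
  Insert 3 (step 7): P = [1, 2, 3] / [5, 6] / [7, 8];  Q = [1, 4, 7] / [2, 5] / [3, 6]
  Insert 4 (step 8): P = [1, 2, 3, 4] / [5, 6] / [7, 8];  Q = [1, 4, 7, 8] / [2, 5] / [3, 6]
Final shape: (4, 2, 2).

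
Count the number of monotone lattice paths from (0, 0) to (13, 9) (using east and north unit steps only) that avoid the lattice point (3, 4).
Number of paths = 392315

Total paths from (0, 0) to (13, 9): C(22, 13) = 497420. Paths through (3, 4): (paths (0, 0) → (3, 4)) × (paths (3, 4) → (13, 9)) = C(7, 3) · C(15, 10) = 35 · 3003 = 105105. Avoidance count = 497420 − 105105 = 392315.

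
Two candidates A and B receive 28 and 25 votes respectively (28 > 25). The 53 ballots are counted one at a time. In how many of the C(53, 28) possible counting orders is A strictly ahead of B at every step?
Strict-lead orderings = 51166197843852

Total orderings of the 53 votes with 28 for A: C(53, 28) = 903936161908052. By the Bertrand ballot formula (Cycle Lemma / reflection principle), the number of orderings in which A is strictly ahead of B throughout is (p − q)/(p + q) · C(p + q, p) = (28 − 25)/(28 + 25) · 903936161908052 = 51166197843852.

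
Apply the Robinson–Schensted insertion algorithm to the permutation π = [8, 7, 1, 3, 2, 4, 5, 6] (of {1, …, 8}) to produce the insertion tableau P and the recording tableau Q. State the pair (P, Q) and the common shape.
P = [1, 2, 4, 5, 6] / [3] / [7] / [8];  Q = [1, 4, 6, 7, 8] / [2] / [3] / [5];  common shape = (5, 1, 1, 1)

Row-insert the values π_1, π_2, … into P one at a time, bumping the leftmost entry strictly greater than the inserted value down to the next row. The recording tableau Q records, in position (i, j), the step at which that cell was added to P.
  Insert 8 (step 1): P = [8];  Q = [1]
  Insert 7 (step 2): P = [7] / [8];  Q = [1] / [2]
  Insert 1 (step 3): P = [1] / [7] / [8];  Q = [1] / [2] / [3]
  Insert 3 (step 4): P = [1, 3] / [7] / [8];  Q = [1, 4] / [2] / [3]
  Insert 2 (step 5): P = [1, 2] / [3] / [7] / [8];  Q = [1, 4] / [2] / [3] / [5]
  Insert 4 (step 6): P = [1, 2, 4] / [3] / [7] / [8];  Q = [1, 4, 6] / [2] / [3] / [5]
  Insert 5 (step 7): P = [1, 2, 4, 5] / [3] / [7] / [8];  Q = [1, 4, 6, 7] / [2] / [3] / [5]
  Insert 6 (step 8): P = [1, 2, 4, 5, 6] / [3] / [7] / [8];  Q = [1, 4, 6, 7, 8] / [2] / [3] / [5]
Final shape: (5, 1, 1, 1).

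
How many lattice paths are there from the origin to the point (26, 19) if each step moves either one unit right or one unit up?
Number of paths = 2438362177020

A monotone lattice path from (0, 0) to (26, 19) consists of 26 east steps and 19 north steps in some order, so it is determined by which 26 of the 45 steps are east. The count is C(45, 26) = 2438362177020.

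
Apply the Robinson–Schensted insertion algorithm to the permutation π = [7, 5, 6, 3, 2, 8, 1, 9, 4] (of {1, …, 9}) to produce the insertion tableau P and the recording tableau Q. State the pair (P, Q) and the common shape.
P = [1, 4, 8, 9] / [2, 6] / [3] / [5] / [7];  Q = [1, 3, 6, 8] / [2, 9] / [4] / [5] / [7];  common shape = (4, 2, 1, 1, 1)

Row-insert the values π_1, π_2, … into P one at a time, bumping the leftmost entry strictly greater than the inserted value down to the next row. The recording tableau Q records, in position (i, j), the step at which that cell was added to P.
  Insert 7 (step 1): P = [7];  Q = [1]
  Insert 5 (step 2): P = [5] / [7];  Q = [1] / [2]
  Insert 6 (step 3): P = [5, 6] / [7];  Q = [1, 3] / [2]
  Insert 3 (step 4): P = [3, 6] / [5] / [7];  Q = [1, 3] / [2] / [4]
  Insert 2 (step 5): P = [2, 6] / [3] / [5] / [7];  Q = [1, 3] / [2] / [4] / [5]
  Insert 8 (step 6): P = [2, 6, 8] / [3] / [5] / [7];  Q = [1, 3, 6] / [2] / [4] / [5]
  Insert 1 (step 7): P = [1, 6, 8] / [2] / [3] / [5] / [7];  Q = [1, 3, 6] / [2] / [4] / [5] / [7]
  Insert 9 (step 8): P = [1, 6, 8, 9] / [2] / [3] / [5] / [7];  Q = [1, 3, 6, 8] / [2] / [4] / [5] / [7]
  Insert 4 (step 9): P = [1, 4, 8, 9] / [2, 6] / [3] / [5] / [7];  Q = [1, 3, 6, 8] / [2, 9] / [4] / [5] / [7]
Final shape: (4, 2, 1, 1, 1).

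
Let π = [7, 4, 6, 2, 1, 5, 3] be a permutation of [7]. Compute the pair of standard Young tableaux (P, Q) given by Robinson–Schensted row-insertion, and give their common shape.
P = [1, 3] / [2, 5] / [4, 6] / [7];  Q = [1, 3] / [2, 6] / [4, 7] / [5];  common shape = (2, 2, 2, 1)

Row-insert the values π_1, π_2, … into P one at a time, bumping the leftmost entry strictly greater than the inserted value down to the next row. The recording tableau Q records, in position (i, j), the step at which that cell was added to P.
  Insert 7 (step 1): P = [7];  Q = [1]
  Insert 4 (step 2): P = [4] / [7];  Q = [1] / [2]
  Insert 6 (step 3): P = [4, 6] / [7];  Q = [1, 3] / [2]
  Insert 2 (step 4): P = [2, 6] / [4] / [7];  Q = [1, 3] / [2] / [4]
  Insert 1 (step 5): P = [1, 6] / [2] / [4] / [7];  Q = [1, 3] / [2] / [4] / [5]
  Insert 5 (step 6): P = [1, 5] / [2, 6] / [4] / [7];  Q = [1, 3] / [2, 6] / [4] / [5]
  Insert 3 (step 7): P = [1, 3] / [2, 5] / [4, 6] / [7];  Q = [1, 3] / [2, 6] / [4, 7] / [5]
Final shape: (2, 2, 2, 1).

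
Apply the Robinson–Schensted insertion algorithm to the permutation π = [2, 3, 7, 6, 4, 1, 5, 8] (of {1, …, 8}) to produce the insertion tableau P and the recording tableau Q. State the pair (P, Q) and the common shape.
P = [1, 3, 4, 5, 8] / [2] / [6] / [7];  Q = [1, 2, 3, 7, 8] / [4] / [5] / [6];  common shape = (5, 1, 1, 1)

Row-insert the values π_1, π_2, … into P one at a time, bumping the leftmost entry strictly greater than the inserted value down to the next row. The recording tableau Q records, in position (i, j), the step at which that cell was added to P.
  Insert 2 (step 1): P = [2];  Q = [1]
  Insert 3 (step 2): P = [2, 3];  Q = [1, 2]
  Insert 7 (step 3): P = [2, 3, 7];  Q = [1, 2, 3]
  Insert 6 (step 4): P = [2, 3, 6] / [7];  Q = [1, 2, 3] / [4]
  Insert 4 (step 5): P = [2, 3, 4] / [6] / [7];  Q = [1, 2, 3] / [4] / [5]
  Insert 1 (step 6): P = [1, 3, 4] / [2] / [6] / [7];  Q = [1, 2, 3] / [4] / [5] / [6]
  Insert 5 (step 7): P = [1, 3, 4, 5] / [2] / [6] / [7];  Q = [1, 2, 3, 7] / [4] / [5] / [6]
  Insert 8 (step 8): P = [1, 3, 4, 5, 8] / [2] / [6] / [7];  Q = [1, 2, 3, 7, 8] / [4] / [5] / [6]
Final shape: (5, 1, 1, 1).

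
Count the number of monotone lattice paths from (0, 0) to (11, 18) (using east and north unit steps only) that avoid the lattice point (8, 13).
Number of paths = 23201850

Total paths from (0, 0) to (11, 18): C(29, 11) = 34597290. Paths through (8, 13): (paths (0, 0) → (8, 13)) × (paths (8, 13) → (11, 18)) = C(21, 8) · C(8, 3) = 203490 · 56 = 11395440. Avoidance count = 34597290 − 11395440 = 23201850.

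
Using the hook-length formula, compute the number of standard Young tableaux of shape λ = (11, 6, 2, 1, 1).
# SYT of shape (11, 6, 2, 1, 1) = 45265220

Hook-length formula: f^λ = n! / Π hook(c), product over all cells c of the Young diagram. For λ = (11, 6, 2, 1, 1), n = 21 boxes. Hook lengths by row (left-to-right, top-to-bottom): [15, 12, 10, 9, 8, 7, 5, 4, 3, 2, 1]; [9, 6, 4, 3, 2, 1]; [4, 1]; [2]; [1]. Product of hooks = 1128701952000. So f^λ = 21! / 1128701952000 = 51090942171709440000 / 1128701952000 = 45265220.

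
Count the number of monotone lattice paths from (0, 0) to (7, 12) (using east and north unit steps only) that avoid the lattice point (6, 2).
Number of paths = 50080

Total paths from (0, 0) to (7, 12): C(19, 7) = 50388. Paths through (6, 2): (paths (0, 0) → (6, 2)) × (paths (6, 2) → (7, 12)) = C(8, 6) · C(11, 1) = 28 · 11 = 308. Avoidance count = 50388 − 308 = 50080.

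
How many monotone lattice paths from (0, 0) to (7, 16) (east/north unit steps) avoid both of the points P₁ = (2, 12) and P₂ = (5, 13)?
Number of paths = 151651

Inclusion–exclusion. Total paths: C(23, 7) = 245157. Through P₁: C(14, 2)·C(9, 5) = 11466. Through P₂: C(18, 5)·C(5, 2) = 85680. Since P₁ is strictly southwest of P₂, a monotone path through both must visit P₁ then P₂; paths through both = C(14, 2)·C(4, 3)·C(5, 2) = 3640. Avoid both = 245157 − 11466 − 85680 + 3640 = 151651.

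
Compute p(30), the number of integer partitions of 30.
p(30) = 5604

Compute p(n) via the recurrence p(n, m) = p(n, m−1) + p(n−m, m), where p(n, m) counts partitions of n with all parts ≤ m and p(n) = p(n, n). The base cases are p(0, m) = 1 and p(n, 0) = 0 for n > 0. Filling the table yields p(30) = 5604. (Euler's pentagonal recurrence is an alternative.)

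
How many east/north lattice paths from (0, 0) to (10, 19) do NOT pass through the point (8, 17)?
Number of paths = 13540560

Total paths from (0, 0) to (10, 19): C(29, 10) = 20030010. Paths through (8, 17): (paths (0, 0) → (8, 17)) × (paths (8, 17) → (10, 19)) = C(25, 8) · C(4, 2) = 1081575 · 6 = 6489450. Avoidance count = 20030010 − 6489450 = 13540560.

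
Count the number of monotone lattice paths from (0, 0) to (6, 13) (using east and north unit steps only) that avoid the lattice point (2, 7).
Number of paths = 19572

Total paths from (0, 0) to (6, 13): C(19, 6) = 27132. Paths through (2, 7): (paths (0, 0) → (2, 7)) × (paths (2, 7) → (6, 13)) = C(9, 2) · C(10, 4) = 36 · 210 = 7560. Avoidance count = 27132 − 7560 = 19572.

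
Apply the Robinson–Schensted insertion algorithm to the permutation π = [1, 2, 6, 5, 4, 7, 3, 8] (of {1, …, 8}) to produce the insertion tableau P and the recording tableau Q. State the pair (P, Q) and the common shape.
P = [1, 2, 3, 7, 8] / [4] / [5] / [6];  Q = [1, 2, 3, 6, 8] / [4] / [5] / [7];  common shape = (5, 1, 1, 1)

Row-insert the values π_1, π_2, … into P one at a time, bumping the leftmost entry strictly greater than the inserted value down to the next row. The recording tableau Q records, in position (i, j), the step at which that cell was added to P.
  Insert 1 (step 1): P = [1];  Q = [1]
  Insert 2 (step 2): P = [1, 2];  Q = [1, 2]
  Insert 6 (step 3): P = [1, 2, 6];  Q = [1, 2, 3]
  Insert 5 (step 4): P = [1, 2, 5] / [6];  Q = [1, 2, 3] / [4]
  Insert 4 (step 5): P = [1, 2, 4] / [5] / [6];  Q = [1, 2, 3] / [4] / [5]
  Insert 7 (step 6): P = [1, 2, 4, 7] / [5] / [6];  Q = [1, 2, 3, 6] / [4] / [5]
  Insert 3 (step 7): P = [1, 2, 3, 7] / [4] / [5] / [6];  Q = [1, 2, 3, 6] / [4] / [5] / [7]
  Insert 8 (step 8): P = [1, 2, 3, 7, 8] / [4] / [5] / [6];  Q = [1, 2, 3, 6, 8] / [4] / [5] / [7]
Final shape: (5, 1, 1, 1).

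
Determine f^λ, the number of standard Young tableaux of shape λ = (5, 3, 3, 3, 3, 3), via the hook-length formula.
# SYT of shape (5, 3, 3, 3, 3, 3) = 7759752

Hook-length formula: f^λ = n! / Π hook(c), product over all cells c of the Young diagram. For λ = (5, 3, 3, 3, 3, 3), n = 20 boxes. Hook lengths by row (left-to-right, top-to-bottom): [10, 9, 8, 2, 1]; [7, 6, 5]; [6, 5, 4]; [5, 4, 3]; [4, 3, 2]; [3, 2, 1]. Product of hooks = 313528320000. So f^λ = 20! / 313528320000 = 2432902008176640000 / 313528320000 = 7759752.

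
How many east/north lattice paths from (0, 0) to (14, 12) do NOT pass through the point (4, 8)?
Number of paths = 9162205

Total paths from (0, 0) to (14, 12): C(26, 14) = 9657700. Paths through (4, 8): (paths (0, 0) → (4, 8)) × (paths (4, 8) → (14, 12)) = C(12, 4) · C(14, 10) = 495 · 1001 = 495495. Avoidance count = 9657700 − 495495 = 9162205.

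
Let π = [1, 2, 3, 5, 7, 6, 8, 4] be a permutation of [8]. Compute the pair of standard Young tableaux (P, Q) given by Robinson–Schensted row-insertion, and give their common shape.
P = [1, 2, 3, 4, 6, 8] / [5] / [7];  Q = [1, 2, 3, 4, 5, 7] / [6] / [8];  common shape = (6, 1, 1)

Row-insert the values π_1, π_2, … into P one at a time, bumping the leftmost entry strictly greater than the inserted value down to the next row. The recording tableau Q records, in position (i, j), the step at which that cell was added to P.
  Insert 1 (step 1): P = [1];  Q = [1]
  Insert 2 (step 2): P = [1, 2];  Q = [1, 2]
  Insert 3 (step 3): P = [1, 2, 3];  Q = [1, 2, 3]
  Insert 5 (step 4): P = [1, 2, 3, 5];  Q = [1, 2, 3, 4]
  Insert 7 (step 5): P = [1, 2, 3, 5, 7];  Q = [1, 2, 3, 4, 5]
  Insert 6 (step 6): P = [1, 2, 3, 5, 6] / [7];  Q = [1, 2, 3, 4, 5] / [6]
  Insert 8 (step 7): P = [1, 2, 3, 5, 6, 8] / [7];  Q = [1, 2, 3, 4, 5, 7] / [6]
  Insert 4 (step 8): P = [1, 2, 3, 4, 6, 8] / [5] / [7];  Q = [1, 2, 3, 4, 5, 7] / [6] / [8]
Final shape: (6, 1, 1).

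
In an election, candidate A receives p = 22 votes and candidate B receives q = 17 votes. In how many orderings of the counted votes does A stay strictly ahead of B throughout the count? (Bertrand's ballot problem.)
Strict-lead orderings = 6541168950

Total orderings of the 39 votes with 22 for A: C(39, 22) = 51021117810. By the Bertrand ballot formula (Cycle Lemma / reflection principle), the number of orderings in which A is strictly ahead of B throughout is (p − q)/(p + q) · C(p + q, p) = (22 − 17)/(22 + 17) · 51021117810 = 6541168950.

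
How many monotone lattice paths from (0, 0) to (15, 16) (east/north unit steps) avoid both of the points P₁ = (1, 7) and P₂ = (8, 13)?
Number of paths = 271231235

Inclusion–exclusion. Total paths: C(31, 15) = 300540195. Through P₁: C(8, 1)·C(23, 14) = 6537520. Through P₂: C(21, 8)·C(10, 7) = 24418800. Since P₁ is strictly southwest of P₂, a monotone path through both must visit P₁ then P₂; paths through both = C(8, 1)·C(13, 7)·C(10, 7) = 1647360. Avoid both = 300540195 − 6537520 − 24418800 + 1647360 = 271231235.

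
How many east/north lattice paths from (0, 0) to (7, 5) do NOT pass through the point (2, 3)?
Number of paths = 582

Total paths from (0, 0) to (7, 5): C(12, 7) = 792. Paths through (2, 3): (paths (0, 0) → (2, 3)) × (paths (2, 3) → (7, 5)) = C(5, 2) · C(7, 5) = 10 · 21 = 210. Avoidance count = 792 − 210 = 582.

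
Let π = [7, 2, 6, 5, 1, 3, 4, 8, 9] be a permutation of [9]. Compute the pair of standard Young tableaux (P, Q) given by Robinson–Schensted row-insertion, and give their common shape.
P = [1, 3, 4, 8, 9] / [2, 5] / [6] / [7];  Q = [1, 3, 7, 8, 9] / [2, 6] / [4] / [5];  common shape = (5, 2, 1, 1)

Row-insert the values π_1, π_2, … into P one at a time, bumping the leftmost entry strictly greater than the inserted value down to the next row. The recording tableau Q records, in position (i, j), the step at which that cell was added to P.
  Insert 7 (step 1): P = [7];  Q = [1]
  Insert 2 (step 2): P = [2] / [7];  Q = [1] / [2]
  Insert 6 (step 3): P = [2, 6] / [7];  Q = [1, 3] / [2]
  Insert 5 (step 4): P = [2, 5] / [6] / [7];  Q = [1, 3] / [2] / [4]
  Insert 1 (step 5): P = [1, 5] / [2] / [6] / [7];  Q = [1, 3] / [2] / [4] / [5]
  Insert 3 (step 6): P = [1, 3] / [2, 5] / [6] / [7];  Q = [1, 3] / [2, 6] / [4] / [5]
  Insert 4 (step 7): P = [1, 3, 4] / [2, 5] / [6] / [7];  Q = [1, 3, 7] / [2, 6] / [4] / [5]
  Insert 8 (step 8): P = [1, 3, 4, 8] / [2, 5] / [6] / [7];  Q = [1, 3, 7, 8] / [2, 6] / [4] / [5]
  Insert 9 (step 9): P = [1, 3, 4, 8, 9] / [2, 5] / [6] / [7];  Q = [1, 3, 7, 8, 9] / [2, 6] / [4] / [5]
Final shape: (5, 2, 1, 1).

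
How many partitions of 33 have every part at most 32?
p(33, parts ≤ 32) = 10142

Use the recurrence p(n, m) = p(n, m−1) + p(n−m, m): either the largest part is < m (count p(n, m−1)) or the largest part is exactly m (remove one copy of m, count p(n−m, m)). With p(0, ·) = 1 this gives p(33, parts ≤ 32) = 10142. (By conjugating Young diagrams, this also counts partitions of 33 into at most 32 parts.)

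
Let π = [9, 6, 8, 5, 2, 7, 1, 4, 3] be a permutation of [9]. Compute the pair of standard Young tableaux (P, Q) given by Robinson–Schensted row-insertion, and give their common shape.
P = [1, 3] / [2, 4] / [5, 7] / [6, 8] / [9];  Q = [1, 3] / [2, 6] / [4, 8] / [5, 9] / [7];  common shape = (2, 2, 2, 2, 1)

Row-insert the values π_1, π_2, … into P one at a time, bumping the leftmost entry strictly greater than the inserted value down to the next row. The recording tableau Q records, in position (i, j), the step at which that cell was added to P.
  Insert 9 (step 1): P = [9];  Q = [1]
  Insert 6 (step 2): P = [6] / [9];  Q = [1] / [2]
  Insert 8 (step 3): P = [6, 8] / [9];  Q = [1, 3] / [2]
  Insert 5 (step 4): P = [5, 8] / [6] / [9];  Q = [1, 3] / [2] / [4]
  Insert 2 (step 5): P = [2, 8] / [5] / [6] / [9];  Q = [1, 3] / [2] / [4] / [5]
  Insert 7 (step 6): P = [2, 7] / [5, 8] / [6] / [9];  Q = [1, 3] / [2, 6] / [4] / [5]
  Insert 1 (step 7): P = [1, 7] / [2, 8] / [5] / [6] / [9];  Q = [1, 3] / [2, 6] / [4] / [5] / [7]
  Insert 4 (step 8): P = [1, 4] / [2, 7] / [5, 8] / [6] / [9];  Q = [1, 3] / [2, 6] / [4, 8] / [5] / [7]
  Insert 3 (step 9): P = [1, 3] / [2, 4] / [5, 7] / [6, 8] / [9];  Q = [1, 3] / [2, 6] / [4, 8] / [5, 9] / [7]
Final shape: (2, 2, 2, 2, 1).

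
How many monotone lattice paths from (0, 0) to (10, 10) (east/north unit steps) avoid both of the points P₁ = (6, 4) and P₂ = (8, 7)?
Number of paths = 97306

Inclusion–exclusion. Total paths: C(20, 10) = 184756. Through P₁: C(10, 6)·C(10, 4) = 44100. Through P₂: C(15, 8)·C(5, 2) = 64350. Since P₁ is strictly southwest of P₂, a monotone path through both must visit P₁ then P₂; paths through both = C(10, 6)·C(5, 2)·C(5, 2) = 21000. Avoid both = 184756 − 44100 − 64350 + 21000 = 97306.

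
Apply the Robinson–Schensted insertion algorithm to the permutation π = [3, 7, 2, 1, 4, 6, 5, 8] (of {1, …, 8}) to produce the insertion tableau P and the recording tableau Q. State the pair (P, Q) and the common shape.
P = [1, 4, 5, 8] / [2, 6] / [3, 7];  Q = [1, 2, 6, 8] / [3, 5] / [4, 7];  common shape = (4, 2, 2)

Row-insert the values π_1, π_2, … into P one at a time, bumping the leftmost entry strictly greater than the inserted value down to the next row. The recording tableau Q records, in position (i, j), the step at which that cell was added to P.
  Insert 3 (step 1): P = [3];  Q = [1]
  Insert 7 (step 2): P = [3, 7];  Q = [1, 2]
  Insert 2 (step 3): P = [2, 7] / [3];  Q = [1, 2] / [3]
  Insert 1 (step 4): P = [1, 7] / [2] / [3];  Q = [1, 2] / [3] / [4]
  Insert 4 (step 5): P = [1, 4] / [2, 7] / [3];  Q = [1, 2] / [3, 5] / [4]
  Insert 6 (step 6): P = [1, 4, 6] / [2, 7] / [3];  Q = [1, 2, 6] / [3, 5] / [4]
  Insert 5 (step 7): P = [1, 4, 5] / [2, 6] / [3, 7];  Q = [1, 2, 6] / [3, 5] / [4, 7]
  Insert 8 (step 8): P = [1, 4, 5, 8] / [2, 6] / [3, 7];  Q = [1, 2, 6, 8] / [3, 5] / [4, 7]
Final shape: (4, 2, 2).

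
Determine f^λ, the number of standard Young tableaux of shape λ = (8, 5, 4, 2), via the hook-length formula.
# SYT of shape (8, 5, 4, 2) = 16325712

Hook-length formula: f^λ = n! / Π hook(c), product over all cells c of the Young diagram. For λ = (8, 5, 4, 2), n = 19 boxes. Hook lengths by row (left-to-right, top-to-bottom): [11, 10, 8, 7, 5, 3, 2, 1]; [7, 6, 4, 3, 1]; [5, 4, 2, 1]; [2, 1]. Product of hooks = 7451136000. So f^λ = 19! / 7451136000 = 121645100408832000 / 7451136000 = 16325712.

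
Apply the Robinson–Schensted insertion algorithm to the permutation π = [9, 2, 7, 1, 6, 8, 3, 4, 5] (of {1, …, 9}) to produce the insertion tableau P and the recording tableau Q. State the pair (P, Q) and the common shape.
P = [1, 3, 4, 5] / [2, 6, 8] / [7] / [9];  Q = [1, 3, 6, 9] / [2, 5, 8] / [4] / [7];  common shape = (4, 3, 1, 1)

Row-insert the values π_1, π_2, … into P one at a time, bumping the leftmost entry strictly greater than the inserted value down to the next row. The recording tableau Q records, in position (i, j), the step at which that cell was added to P.
  Insert 9 (step 1): P = [9];  Q = [1]
  Insert 2 (step 2): P = [2] / [9];  Q = [1] / [2]
  Insert 7 (step 3): P = [2, 7] / [9];  Q = [1, 3] / [2]
  Insert 1 (step 4): P = [1, 7] / [2] / [9];  Q = [1, 3] / [2] / [4]
  Insert 6 (step 5): P = [1, 6] / [2, 7] / [9];  Q = [1, 3] / [2, 5] / [4]
  Insert 8 (step 6): P = [1, 6, 8] / [2, 7] / [9];  Q = [1, 3, 6] / [2, 5] / [4]
  Insert 3 (step 7): P = [1, 3, 8] / [2, 6] / [7] / [9];  Q = [1, 3, 6] / [2, 5] / [4] / [7]
  Insert 4 (step 8): P = [1, 3, 4] / [2, 6, 8] / [7] / [9];  Q = [1, 3, 6] / [2, 5, 8] / [4] / [7]
  Insert 5 (step 9): P = [1, 3, 4, 5] / [2, 6, 8] / [7] / [9];  Q = [1, 3, 6, 9] / [2, 5, 8] / [4] / [7]
Final shape: (4, 3, 1, 1).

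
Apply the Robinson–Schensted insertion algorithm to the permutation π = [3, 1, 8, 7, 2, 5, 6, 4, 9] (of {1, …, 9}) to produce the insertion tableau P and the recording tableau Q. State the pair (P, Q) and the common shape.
P = [1, 2, 4, 6, 9] / [3, 5] / [7] / [8];  Q = [1, 3, 6, 7, 9] / [2, 4] / [5] / [8];  common shape = (5, 2, 1, 1)

Row-insert the values π_1, π_2, … into P one at a time, bumping the leftmost entry strictly greater than the inserted value down to the next row. The recording tableau Q records, in position (i, j), the step at which that cell was added to P.
  Insert 3 (step 1): P = [3];  Q = [1]
  Insert 1 (step 2): P = [1] / [3];  Q = [1] / [2]
  Insert 8 (step 3): P = [1, 8] / [3];  Q = [1, 3] / [2]
  Insert 7 (step 4): P = [1, 7] / [3, 8];  Q = [1, 3] / [2, 4]
  Insert 2 (step 5): P = [1, 2] / [3, 7] / [8];  Q = [1, 3] / [2, 4] / [5]
  Insert 5 (step 6): P = [1, 2, 5] / [3, 7] / [8];  Q = [1, 3, 6] / [2, 4] / [5]
  Insert 6 (step 7): P = [1, 2, 5, 6] / [3, 7] / [8];  Q = [1, 3, 6, 7] / [2, 4] / [5]
  Insert 4 (step 8): P = [1, 2, 4, 6] / [3, 5] / [7] / [8];  Q = [1, 3, 6, 7] / [2, 4] / [5] / [8]
  Insert 9 (step 9): P = [1, 2, 4, 6, 9] / [3, 5] / [7] / [8];  Q = [1, 3, 6, 7, 9] / [2, 4] / [5] / [8]
Final shape: (5, 2, 1, 1).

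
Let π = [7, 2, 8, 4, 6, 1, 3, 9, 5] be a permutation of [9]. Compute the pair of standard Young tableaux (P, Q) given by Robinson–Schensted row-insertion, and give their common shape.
P = [1, 3, 5, 9] / [2, 4, 6] / [7, 8];  Q = [1, 3, 5, 8] / [2, 4, 9] / [6, 7];  common shape = (4, 3, 2)

Row-insert the values π_1, π_2, … into P one at a time, bumping the leftmost entry strictly greater than the inserted value down to the next row. The recording tableau Q records, in position (i, j), the step at which that cell was added to P.
  Insert 7 (step 1): P = [7];  Q = [1]
  Insert 2 (step 2): P = [2] / [7];  Q = [1] / [2]
  Insert 8 (step 3): P = [2, 8] / [7];  Q = [1, 3] / [2]
  Insert 4 (step 4): P = [2, 4] / [7, 8];  Q = [1, 3] / [2, 4]
  Insert 6 (step 5): P = [2, 4, 6] / [7, 8];  Q = [1, 3, 5] / [2, 4]
  Insert 1 (step 6): P = [1, 4, 6] / [2, 8] / [7];  Q = [1, 3, 5] / [2, 4] / [6]
  Insert 3 (step 7): P = [1, 3, 6] / [2, 4] / [7, 8];  Q = [1, 3, 5] / [2, 4] / [6, 7]
  Insert 9 (step 8): P = [1, 3, 6, 9] / [2, 4] / [7, 8];  Q = [1, 3, 5, 8] / [2, 4] / [6, 7]
  Insert 5 (step 9): P = [1, 3, 5, 9] / [2, 4, 6] / [7, 8];  Q = [1, 3, 5, 8] / [2, 4, 9] / [6, 7]
Final shape: (4, 3, 2).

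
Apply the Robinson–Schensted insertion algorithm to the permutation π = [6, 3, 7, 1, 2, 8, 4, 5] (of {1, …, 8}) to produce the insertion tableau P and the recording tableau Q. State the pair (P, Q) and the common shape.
P = [1, 2, 4, 5] / [3, 7, 8] / [6];  Q = [1, 3, 6, 8] / [2, 5, 7] / [4];  common shape = (4, 3, 1)

Row-insert the values π_1, π_2, … into P one at a time, bumping the leftmost entry strictly greater than the inserted value down to the next row. The recording tableau Q records, in position (i, j), the step at which that cell was added to P.
  Insert 6 (step 1): P = [6];  Q = [1]
  Insert 3 (step 2): P = [3] / [6];  Q = [1] / [2]
  Insert 7 (step 3): P = [3, 7] / [6];  Q = [1, 3] / [2]
  Insert 1 (step 4): P = [1, 7] / [3] / [6];  Q = [1, 3] / [2] / [4]
  Insert 2 (step 5): P = [1, 2] / [3, 7] / [6];  Q = [1, 3] / [2, 5] / [4]
  Insert 8 (step 6): P = [1, 2, 8] / [3, 7] / [6];  Q = [1, 3, 6] / [2, 5] / [4]
  Insert 4 (step 7): P = [1, 2, 4] / [3, 7, 8] / [6];  Q = [1, 3, 6] / [2, 5, 7] / [4]
  Insert 5 (step 8): P = [1, 2, 4, 5] / [3, 7, 8] / [6];  Q = [1, 3, 6, 8] / [2, 5, 7] / [4]
Final shape: (4, 3, 1).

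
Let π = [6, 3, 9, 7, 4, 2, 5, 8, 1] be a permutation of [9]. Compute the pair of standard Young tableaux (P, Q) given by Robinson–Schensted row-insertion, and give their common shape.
P = [1, 4, 5, 8] / [2, 7] / [3] / [6] / [9];  Q = [1, 3, 7, 8] / [2, 4] / [5] / [6] / [9];  common shape = (4, 2, 1, 1, 1)

Row-insert the values π_1, π_2, … into P one at a time, bumping the leftmost entry strictly greater than the inserted value down to the next row. The recording tableau Q records, in position (i, j), the step at which that cell was added to P.
  Insert 6 (step 1): P = [6];  Q = [1]
  Insert 3 (step 2): P = [3] / [6];  Q = [1] / [2]
  Insert 9 (step 3): P = [3, 9] / [6];  Q = [1, 3] / [2]
  Insert 7 (step 4): P = [3, 7] / [6, 9];  Q = [1, 3] / [2, 4]
  Insert 4 (step 5): P = [3, 4] / [6, 7] / [9];  Q = [1, 3] / [2, 4] / [5]
  Insert 2 (step 6): P = [2, 4] / [3, 7] / [6] / [9];  Q = [1, 3] / [2, 4] / [5] / [6]
  Insert 5 (step 7): P = [2, 4, 5] / [3, 7] / [6] / [9];  Q = [1, 3, 7] / [2, 4] / [5] / [6]
  Insert 8 (step 8): P = [2, 4, 5, 8] / [3, 7] / [6] / [9];  Q = [1, 3, 7, 8] / [2, 4] / [5] / [6]
  Insert 1 (step 9): P = [1, 4, 5, 8] / [2, 7] / [3] / [6] / [9];  Q = [1, 3, 7, 8] / [2, 4] / [5] / [6] / [9]
Final shape: (4, 2, 1, 1, 1).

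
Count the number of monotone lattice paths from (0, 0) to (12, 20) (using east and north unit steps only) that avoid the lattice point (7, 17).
Number of paths = 206411016

Total paths from (0, 0) to (12, 20): C(32, 12) = 225792840. Paths through (7, 17): (paths (0, 0) → (7, 17)) × (paths (7, 17) → (12, 20)) = C(24, 7) · C(8, 5) = 346104 · 56 = 19381824. Avoidance count = 225792840 − 19381824 = 206411016.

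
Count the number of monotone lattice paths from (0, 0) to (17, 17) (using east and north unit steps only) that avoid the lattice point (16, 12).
Number of paths = 2151075690

Total paths from (0, 0) to (17, 17): C(34, 17) = 2333606220. Paths through (16, 12): (paths (0, 0) → (16, 12)) × (paths (16, 12) → (17, 17)) = C(28, 16) · C(6, 1) = 30421755 · 6 = 182530530. Avoidance count = 2333606220 − 182530530 = 2151075690.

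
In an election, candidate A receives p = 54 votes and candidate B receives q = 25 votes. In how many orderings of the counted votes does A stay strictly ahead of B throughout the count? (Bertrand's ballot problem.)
Strict-lead orderings = 91715965370063062028

Total orderings of the 79 votes with 54 for A: C(79, 54) = 249846940146033858628. By the Bertrand ballot formula (Cycle Lemma / reflection principle), the number of orderings in which A is strictly ahead of B throughout is (p − q)/(p + q) · C(p + q, p) = (54 − 25)/(54 + 25) · 249846940146033858628 = 91715965370063062028.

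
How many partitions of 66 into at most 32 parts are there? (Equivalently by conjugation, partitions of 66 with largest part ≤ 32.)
p(66, parts ≤ 32) = 2269557

Use the recurrence p(n, m) = p(n, m−1) + p(n−m, m): either the largest part is < m (count p(n, m−1)) or the largest part is exactly m (remove one copy of m, count p(n−m, m)). With p(0, ·) = 1 this gives p(66, parts ≤ 32) = 2269557. (By conjugating Young diagrams, this also counts partitions of 66 into at most 32 parts.)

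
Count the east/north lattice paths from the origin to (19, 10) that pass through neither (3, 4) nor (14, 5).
Number of paths = 14594139

Inclusion–exclusion. Total paths: C(29, 19) = 20030010. Through P₁: C(7, 3)·C(22, 16) = 2611455. Through P₂: C(19, 14)·C(10, 5) = 2930256. Since P₁ is strictly southwest of P₂, a monotone path through both must visit P₁ then P₂; paths through both = C(7, 3)·C(12, 11)·C(10, 5) = 105840. Avoid both = 20030010 − 2611455 − 2930256 + 105840 = 14594139.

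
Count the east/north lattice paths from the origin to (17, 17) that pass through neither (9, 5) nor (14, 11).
Number of paths = 1784686296

Inclusion–exclusion. Total paths: C(34, 17) = 2333606220. Through P₁: C(14, 9)·C(20, 8) = 252191940. Through P₂: C(25, 14)·C(9, 3) = 374421600. Since P₁ is strictly southwest of P₂, a monotone path through both must visit P₁ then P₂; paths through both = C(14, 9)·C(11, 5)·C(9, 3) = 77693616. Avoid both = 2333606220 − 252191940 − 374421600 + 77693616 = 1784686296.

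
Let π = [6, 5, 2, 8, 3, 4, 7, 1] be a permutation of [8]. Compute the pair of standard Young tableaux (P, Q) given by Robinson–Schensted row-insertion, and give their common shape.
P = [1, 3, 4, 7] / [2, 8] / [5] / [6];  Q = [1, 4, 6, 7] / [2, 5] / [3] / [8];  common shape = (4, 2, 1, 1)

Row-insert the values π_1, π_2, … into P one at a time, bumping the leftmost entry strictly greater than the inserted value down to the next row. The recording tableau Q records, in position (i, j), the step at which that cell was added to P.
  Insert 6 (step 1): P = [6];  Q = [1]
  Insert 5 (step 2): P = [5] / [6];  Q = [1] / [2]
  Insert 2 (step 3): P = [2] / [5] / [6];  Q = [1] / [2] / [3]
  Insert 8 (step 4): P = [2, 8] / [5] / [6];  Q = [1, 4] / [2] / [3]
  Insert 3 (step 5): P = [2, 3] / [5, 8] / [6];  Q = [1, 4] / [2, 5] / [3]
  Insert 4 (step 6): P = [2, 3, 4] / [5, 8] / [6];  Q = [1, 4, 6] / [2, 5] / [3]
  Insert 7 (step 7): P = [2, 3, 4, 7] / [5, 8] / [6];  Q = [1, 4, 6, 7] / [2, 5] / [3]
  Insert 1 (step 8): P = [1, 3, 4, 7] / [2, 8] / [5] / [6];  Q = [1, 4, 6, 7] / [2, 5] / [3] / [8]
Final shape: (4, 2, 1, 1).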